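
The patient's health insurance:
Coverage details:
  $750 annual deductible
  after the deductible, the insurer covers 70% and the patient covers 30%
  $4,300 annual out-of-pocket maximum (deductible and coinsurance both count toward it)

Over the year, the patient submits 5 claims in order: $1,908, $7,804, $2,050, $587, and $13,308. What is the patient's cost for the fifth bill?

$70.30

Bill 1, $1,908: $750 to deductible, leaving $1,158; coinsurance $1,158 × 30% = $347.40. Patient pays $1,097.40; OOP now $1,097.40.
Bill 2, $7,804: deductible already satisfied, so patient's share is 30% × $7,804 = $2,341.20. Patient pays $2,341.20; OOP now $3,438.60.
Bill 3, $2,050: deductible already satisfied, so patient's share is 30% × $2,050 = $615. Cost to patient: $615. OOP to date $4,053.60.
Bill 4, $587: deductible met; 30% of $587 = $176.10. Patient owes $176.10 (running OOP $4,229.70).
Bill 5, $13,308: deductible already satisfied, so patient's share is 30% × $13,308 = $3,992.40. Adding that to $4,229.70 gives $8,222.10, past the $4,300 cap; patient pays only $4,300 − $4,229.70 = $70.30.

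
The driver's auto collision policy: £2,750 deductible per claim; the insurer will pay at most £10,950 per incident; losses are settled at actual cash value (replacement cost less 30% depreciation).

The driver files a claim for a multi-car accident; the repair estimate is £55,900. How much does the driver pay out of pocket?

£44,950

At 30% depreciation, ACV = £55,900 − £16,770 = £39,130.
After the deductible, £39,130 − £2,750 = £36,380 remains.
Since £36,380 > £10,950, the payout is capped at £10,950.
Driver's share is the uncovered remainder: £55,900 − £10,950 = £44,950.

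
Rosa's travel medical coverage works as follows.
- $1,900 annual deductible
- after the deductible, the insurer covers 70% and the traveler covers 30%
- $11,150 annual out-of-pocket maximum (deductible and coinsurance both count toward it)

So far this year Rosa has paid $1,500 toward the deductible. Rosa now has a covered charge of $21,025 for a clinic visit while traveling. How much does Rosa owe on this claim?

$6,587.50

Deductible still to meet: $1,900 − $1,500 = $400.
That leaves $21,025 − $400 = $20,625 for coinsurance.
30% of $20,625 = $6,187.50 falls to the traveler.
That puts the traveler's cost at $400 + $6,187.50 = $6,587.50 before any cap.
Total out-of-pocket so far would be $1,500 + $6,587.50 = $8,087.50, below the $11,150 cap — no reduction.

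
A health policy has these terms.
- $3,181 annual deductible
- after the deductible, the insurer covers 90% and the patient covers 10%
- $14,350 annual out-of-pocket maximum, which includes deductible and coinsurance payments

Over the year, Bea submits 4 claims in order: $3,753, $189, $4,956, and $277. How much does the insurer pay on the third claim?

#1 ($3,753): deductible takes $3,181, $572 remains; 10% of $572 = $57.20. Patient owes $3,238.20 (running OOP $3,238.20). Insurer: $3,753 − $3,238.20 = $514.80.
#2 ($189): deductible already satisfied, so patient's share is 10% × $189 = $18.90. Patient pays $18.90; OOP now $3,257.10. Plan pays $189 − $18.90 = $170.10.
#3 ($4,956): deductible already satisfied, so patient's share is 10% × $4,956 = $495.60. Cost to patient: $495.60. OOP to date $3,752.70. Plan pays $4,956 − $495.60 = $4,460.40.

$4,460.40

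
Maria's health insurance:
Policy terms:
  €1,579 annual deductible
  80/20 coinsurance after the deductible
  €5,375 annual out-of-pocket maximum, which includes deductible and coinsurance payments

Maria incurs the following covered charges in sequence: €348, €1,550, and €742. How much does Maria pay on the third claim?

#1 (€348): all of it applies to the deductible. Patient owes €348 (running OOP €348).
#2 (€1,550): deductible takes €1,231, €319 remains; patient's 20% is €63.80. Patient owes €1,294.80 (running OOP €1,642.80).
#3 (€742): deductible met; 20% of €742 = €148.40. Patient owes €148.40 (running OOP €1,791.20).

€148.40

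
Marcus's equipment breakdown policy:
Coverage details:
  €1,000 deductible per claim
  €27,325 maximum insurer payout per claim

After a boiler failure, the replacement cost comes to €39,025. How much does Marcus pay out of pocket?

Less the €1,000 deductible: €39,025 − €1,000 = €38,025.
Since €38,025 > €27,325, the payout is capped at €27,325.
The business owner bears the rest of the original loss: €39,025 − €27,325 = €11,700.

€11,700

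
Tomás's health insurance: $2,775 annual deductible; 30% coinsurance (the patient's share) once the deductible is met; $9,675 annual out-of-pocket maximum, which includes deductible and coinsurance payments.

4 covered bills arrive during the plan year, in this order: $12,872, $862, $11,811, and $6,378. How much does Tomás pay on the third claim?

$3,543.30

Claim 1 — $12,872: deductible takes $2,775, $10,097 remains; patient's 30% is $3,029.10. Cost to patient: $5,804.10. OOP to date $5,804.10.
Claim 2 — $862: deductible met; 30% of $862 = $258.60. Cost to patient: $258.60. OOP to date $6,062.70.
Claim 3 — $11,811: deductible met; 30% of $11,811 = $3,543.30. Patient pays $3,543.30; OOP now $9,606.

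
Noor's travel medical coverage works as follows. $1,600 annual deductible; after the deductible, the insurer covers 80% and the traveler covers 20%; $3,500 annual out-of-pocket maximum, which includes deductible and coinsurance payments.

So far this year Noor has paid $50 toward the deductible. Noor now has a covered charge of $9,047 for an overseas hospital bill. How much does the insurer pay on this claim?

Remaining deductible: $1,600 − $50 = $1,550.
The remaining $7,497 (= $9,047 − $1,550) moves to coinsurance.
Coinsurance: $7,497 × 20% = $1,499.40.
That puts the traveler's cost at $1,550 + $1,499.40 = $3,049.40 before any cap.
Total out-of-pocket so far would be $50 + $3,049.40 = $3,099.40, below the $3,500 cap — no reduction.
Insurer pays the balance: $9,047 − $3,049.40 = $5,997.60.

$5,997.60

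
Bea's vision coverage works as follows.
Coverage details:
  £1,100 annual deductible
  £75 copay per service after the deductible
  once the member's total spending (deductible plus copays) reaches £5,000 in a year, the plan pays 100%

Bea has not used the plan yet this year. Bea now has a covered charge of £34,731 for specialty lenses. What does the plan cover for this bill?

£33,556

Deductible not yet touched, so the first £1,100 of the bill goes to the deductible.
After the £1,100 deductible portion, £34,731 − £1,100 = £33,631 is subject to the copay.
Copay on this service: £75.
That puts the member's cost at £1,100 + £75 = £1,175 before any cap.
Total out-of-pocket so far would be £0 + £1,175 = £1,175, below the £5,000 cap — no reduction.
The plan picks up £34,731 − £1,175 = £33,556.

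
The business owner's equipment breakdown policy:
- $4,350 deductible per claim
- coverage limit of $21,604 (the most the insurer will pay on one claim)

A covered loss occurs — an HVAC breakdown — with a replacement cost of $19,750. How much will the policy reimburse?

Subtract the deductible: $19,750 − $4,350 = $15,400.
$15,400 ≤ $21,604, so the limit doesn't bind; insurer pays $15,400.

$15,400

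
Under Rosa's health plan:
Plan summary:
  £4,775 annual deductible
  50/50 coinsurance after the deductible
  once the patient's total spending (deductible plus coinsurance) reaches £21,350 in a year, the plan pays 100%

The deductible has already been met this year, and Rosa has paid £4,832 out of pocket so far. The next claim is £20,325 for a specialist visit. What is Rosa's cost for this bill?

The deductible is already satisfied, so the full bill goes to coinsurance.
50% of £20,325 = £10,162.50 falls to the patient.
Total out-of-pocket so far would be £4,832 + £10,162.50 = £14,994.50, below the £21,350 cap — no reduction.

£10,162.50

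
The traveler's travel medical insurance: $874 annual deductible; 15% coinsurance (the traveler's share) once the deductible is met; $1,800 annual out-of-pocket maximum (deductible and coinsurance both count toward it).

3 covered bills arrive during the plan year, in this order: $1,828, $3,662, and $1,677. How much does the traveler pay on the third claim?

Claim 1 — $1,828: $874 to deductible, leaving $954; traveler's 15% is $143.10. Cost to traveler: $1,017.10. OOP to date $1,017.10.
Claim 2 — $3,662: deductible already satisfied, so traveler's share is 15% × $3,662 = $549.30. Traveler pays $549.30; OOP now $1,566.40.
Claim 3 — $1,677: deductible met; 15% of $1,677 = $251.55. That would push OOP to $1,817.95, over the $1,800 cap, so traveler pays $1,800 − $1,566.40 = $233.60.

$233.60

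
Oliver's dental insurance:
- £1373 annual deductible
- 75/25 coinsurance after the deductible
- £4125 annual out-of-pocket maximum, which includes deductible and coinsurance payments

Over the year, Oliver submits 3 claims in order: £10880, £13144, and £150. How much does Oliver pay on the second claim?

Bill 1, £10880: £1373 finishes the deductible; £9507 goes to coinsurance; coinsurance £9507 × 25% = £2376.75. Patient owes £3749.75 (running OOP £3749.75).
Bill 2, £13144: deductible already satisfied, so patient's share is 25% × £13144 = £3286. That would push OOP to £7035.75, over the £4125 cap, so patient pays £4125 − £3749.75 = £375.25.

£375.25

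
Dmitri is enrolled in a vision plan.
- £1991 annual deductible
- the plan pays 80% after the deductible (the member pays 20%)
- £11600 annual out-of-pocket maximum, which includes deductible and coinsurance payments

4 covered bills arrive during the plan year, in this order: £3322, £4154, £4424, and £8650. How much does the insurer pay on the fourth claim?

Bill 1, £3322: £1991 to deductible, leaving £1331; 20% of £1331 = £266.20. Member pays £2257.20; OOP now £2257.20. Plan pays £3322 − £2257.20 = £1064.80.
Bill 2, £4154: deductible met; 20% of £4154 = £830.80. Cost to member: £830.80. OOP to date £3088. Plan pays £4154 − £830.80 = £3323.20.
Bill 3, £4424: deductible met; 20% of £4424 = £884.80. Member pays £884.80; OOP now £3972.80. Insurer: £4424 − £884.80 = £3539.20.
Bill 4, £8650: deductible already satisfied, so member's share is 20% × £8650 = £1730. Member pays £1730; OOP now £5702.80. Plan pays £8650 − £1730 = £6920.

£6920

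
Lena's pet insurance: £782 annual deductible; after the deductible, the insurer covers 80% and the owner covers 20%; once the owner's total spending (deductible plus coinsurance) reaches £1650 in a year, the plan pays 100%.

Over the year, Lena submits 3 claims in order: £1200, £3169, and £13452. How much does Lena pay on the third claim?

£150.60

Claim 1 — £1200: £782 finishes the deductible; £418 goes to coinsurance; coinsurance £418 × 20% = £83.60. Owner owes £865.60 (running OOP £865.60).
Claim 2 — £3169: deductible met; 20% of £3169 = £633.80. Cost to owner: £633.80. OOP to date £1499.40.
Claim 3 — £13452: 20% coinsurance on £13452 = £2690.40. Adding that to £1499.40 gives £4189.80, past the £1650 cap; owner pays only £1650 − £1499.40 = £150.60.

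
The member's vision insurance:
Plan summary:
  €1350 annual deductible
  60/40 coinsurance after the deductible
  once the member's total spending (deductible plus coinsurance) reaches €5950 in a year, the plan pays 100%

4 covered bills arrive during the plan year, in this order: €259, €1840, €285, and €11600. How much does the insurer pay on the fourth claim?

Bill 1, €259: all of it applies to the deductible. Cost to member: €259. OOP to date €259. Plan pays €259 − €259 = €0.
Bill 2, €1840: €1091 to deductible, leaving €749; member's 40% is €299.60. Cost to member: €1390.60. OOP to date €1649.60. Insurer: €1840 − €1390.60 = €449.40.
Bill 3, €285: deductible met; 40% of €285 = €114. Member pays €114; OOP now €1763.60. Plan pays €285 − €114 = €171.
Bill 4, €11600: 40% coinsurance on €11600 = €4640. That would push OOP to €6403.60, over the €5950 cap, so member pays €5950 − €1763.60 = €4186.40. Plan pays €11600 − €4186.40 = €7413.60.

€7413.60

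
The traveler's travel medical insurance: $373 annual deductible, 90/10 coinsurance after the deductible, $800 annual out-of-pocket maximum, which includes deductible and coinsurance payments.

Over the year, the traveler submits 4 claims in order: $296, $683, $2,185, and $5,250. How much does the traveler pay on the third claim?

Claim 1 — $296: all of it applies to the deductible. Traveler pays $296; OOP now $296.
Claim 2 — $683: deductible takes $77, $606 remains; coinsurance $606 × 10% = $60.60. Cost to traveler: $137.60. OOP to date $433.60.
Claim 3 — $2,185: deductible met; 10% of $2,185 = $218.50. Traveler pays $218.50; OOP now $652.10.

$218.50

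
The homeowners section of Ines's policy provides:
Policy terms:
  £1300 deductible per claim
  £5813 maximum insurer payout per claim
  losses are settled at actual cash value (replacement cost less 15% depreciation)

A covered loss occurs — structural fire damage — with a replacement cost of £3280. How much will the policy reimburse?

£1488

Actual cash value after 15% depreciation: £3280 × 85% = £2788.
Subtract the deductible: £2788 − £1300 = £1488.
£1488 is within the £5813 limit, so the insurer pays £1488.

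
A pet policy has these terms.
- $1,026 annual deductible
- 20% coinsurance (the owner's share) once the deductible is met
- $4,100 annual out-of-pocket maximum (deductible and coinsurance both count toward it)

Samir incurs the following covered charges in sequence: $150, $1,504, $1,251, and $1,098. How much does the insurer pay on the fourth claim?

$878.40

Claim 1 ($150): fully absorbed by the deductible. Owner owes $150 (running OOP $150). Plan pays $150 − $150 = $0.
Claim 2 ($1,504): $876 finishes the deductible; $628 goes to coinsurance; owner's 20% is $125.60. Cost to owner: $1,001.60. OOP to date $1,151.60. Plan pays $1,504 − $1,001.60 = $502.40.
Claim 3 ($1,251): deductible already satisfied, so owner's share is 20% × $1,251 = $250.20. Cost to owner: $250.20. OOP to date $1,401.80. Plan pays $1,251 − $250.20 = $1,000.80.
Claim 4 ($1,098): deductible already satisfied, so owner's share is 20% × $1,098 = $219.60. Owner pays $219.60; OOP now $1,621.40. Plan pays $1,098 − $219.60 = $878.40.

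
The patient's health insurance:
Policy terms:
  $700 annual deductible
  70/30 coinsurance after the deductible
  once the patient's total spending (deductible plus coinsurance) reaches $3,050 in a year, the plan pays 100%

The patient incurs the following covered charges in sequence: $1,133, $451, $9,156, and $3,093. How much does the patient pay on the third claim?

$2,084.80

Bill 1, $1,133: $700 to deductible, leaving $433; coinsurance $433 × 30% = $129.90. Patient owes $829.90 (running OOP $829.90).
Bill 2, $451: deductible met; 30% of $451 = $135.30. Cost to patient: $135.30. OOP to date $965.20.
Bill 3, $9,156: deductible met; 30% of $9,156 = $2,746.80. OOP would hit $3,712 > $3,050, so the cap limits the patient to $3,050 − $965.20 = $2,084.80.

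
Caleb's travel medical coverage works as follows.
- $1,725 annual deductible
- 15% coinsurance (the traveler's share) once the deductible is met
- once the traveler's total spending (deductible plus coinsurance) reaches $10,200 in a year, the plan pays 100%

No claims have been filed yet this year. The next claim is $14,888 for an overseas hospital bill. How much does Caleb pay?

Deductible not yet touched, so the first $1,725 of the bill goes to the deductible.
The remaining $13,163 (= $14,888 − $1,725) moves to coinsurance.
Traveler's 15% share of $13,163 is $1,974.45.
So the traveler owes $1,725 + $1,974.45 = $3,699.45 before any cap.
Cumulative spending $0 + $3,699.45 = $3,699.45 stays under the $10,200 maximum.

$3,699.45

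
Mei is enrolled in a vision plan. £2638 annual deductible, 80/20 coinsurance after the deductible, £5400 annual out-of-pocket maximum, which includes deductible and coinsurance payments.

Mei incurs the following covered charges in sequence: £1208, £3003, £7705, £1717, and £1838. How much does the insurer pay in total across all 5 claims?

£10266.40

Bill 1, £1208: entire amount goes to the deductible. Member pays £1208; OOP now £1208. Plan pays £1208 − £1208 = £0.
Bill 2, £3003: £1430 finishes the deductible; £1573 goes to coinsurance; coinsurance £1573 × 20% = £314.60. Cost to member: £1744.60. OOP to date £2952.60. Plan pays £3003 − £1744.60 = £1258.40.
Bill 3, £7705: 20% coinsurance on £7705 = £1541. Cost to member: £1541. OOP to date £4493.60. Insurer: £7705 − £1541 = £6164.
Bill 4, £1717: deductible met; 20% of £1717 = £343.40. Cost to member: £343.40. OOP to date £4837. Plan pays £1717 − £343.40 = £1373.60.
Bill 5, £1838: deductible met; 20% of £1838 = £367.60. Cost to member: £367.60. OOP to date £5204.60. Insurer: £1838 − £367.60 = £1470.40.
Insurer total = bills − member's total = £15471 − £5204.60 = £10266.40.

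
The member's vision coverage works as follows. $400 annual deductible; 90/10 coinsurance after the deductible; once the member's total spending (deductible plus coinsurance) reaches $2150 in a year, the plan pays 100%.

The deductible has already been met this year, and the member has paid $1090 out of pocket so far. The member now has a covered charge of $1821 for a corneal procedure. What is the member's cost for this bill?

$182.10

The deductible is already satisfied, so the full bill goes to coinsurance.
Coinsurance: $1821 × 10% = $182.10.
Total out-of-pocket so far would be $1090 + $182.10 = $1272.10, below the $2150 cap — no reduction.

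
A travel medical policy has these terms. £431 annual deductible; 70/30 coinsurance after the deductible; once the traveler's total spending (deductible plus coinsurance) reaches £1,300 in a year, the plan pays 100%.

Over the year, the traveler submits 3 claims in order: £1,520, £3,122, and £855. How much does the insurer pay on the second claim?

£2,579.70

Claim 1 — £1,520: deductible takes £431, £1,089 remains; coinsurance £1,089 × 30% = £326.70. Traveler owes £757.70 (running OOP £757.70). Insurer: £1,520 − £757.70 = £762.30.
Claim 2 — £3,122: 30% coinsurance on £3,122 = £936.60. OOP would hit £1,694.30 > £1,300, so the cap limits the traveler to £1,300 − £757.70 = £542.30. Insurer: £3,122 − £542.30 = £2,579.70.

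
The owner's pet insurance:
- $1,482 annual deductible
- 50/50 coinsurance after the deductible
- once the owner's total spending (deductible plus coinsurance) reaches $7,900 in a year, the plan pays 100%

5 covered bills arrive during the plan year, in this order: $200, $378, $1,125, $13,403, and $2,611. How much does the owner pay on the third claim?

Claim 1 — $200: entire amount goes to the deductible. Owner owes $200 (running OOP $200).
Claim 2 — $378: all of it applies to the deductible. Owner pays $378; OOP now $578.
Claim 3 — $1,125: $904 to deductible, leaving $221; owner's 50% is $110.50. Owner pays $1,014.50; OOP now $1,592.50.

$1,014.50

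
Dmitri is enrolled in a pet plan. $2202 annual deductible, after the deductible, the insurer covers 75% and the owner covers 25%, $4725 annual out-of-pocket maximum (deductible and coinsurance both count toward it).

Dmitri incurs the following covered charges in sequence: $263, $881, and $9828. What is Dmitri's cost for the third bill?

Claim 1 — $263: all of it applies to the deductible. Owner pays $263; OOP now $263.
Claim 2 — $881: all of it applies to the deductible. Cost to owner: $881. OOP to date $1144.
Claim 3 — $9828: $1058 finishes the deductible; $8770 goes to coinsurance; 25% of $8770 = $2192.50. Owner pays $3250.50; OOP now $4394.50.

$3250.50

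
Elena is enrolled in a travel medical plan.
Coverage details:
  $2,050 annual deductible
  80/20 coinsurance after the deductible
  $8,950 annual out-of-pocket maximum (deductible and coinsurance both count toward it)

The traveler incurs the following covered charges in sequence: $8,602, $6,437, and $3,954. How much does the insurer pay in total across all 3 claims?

Claim 1 — $8,602: $2,050 to deductible, leaving $6,552; traveler's 20% is $1,310.40. Traveler owes $3,360.40 (running OOP $3,360.40). Plan pays $8,602 − $3,360.40 = $5,241.60.
Claim 2 — $6,437: 20% coinsurance on $6,437 = $1,287.40. Traveler pays $1,287.40; OOP now $4,647.80. Plan pays $6,437 − $1,287.40 = $5,149.60.
Claim 3 — $3,954: deductible already satisfied, so traveler's share is 20% × $3,954 = $790.80. Traveler owes $790.80 (running OOP $5,438.60). Insurer: $3,954 − $790.80 = $3,163.20.
Insurer total: $5,241.60 + $5,149.60 + $3,163.20 = $13,554.40.

$13,554.40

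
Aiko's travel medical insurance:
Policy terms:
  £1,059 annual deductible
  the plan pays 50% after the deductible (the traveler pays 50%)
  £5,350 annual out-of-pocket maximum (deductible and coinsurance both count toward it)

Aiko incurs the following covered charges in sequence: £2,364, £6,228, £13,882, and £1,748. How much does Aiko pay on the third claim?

Bill 1, £2,364: £1,059 finishes the deductible; £1,305 goes to coinsurance; coinsurance £1,305 × 50% = £652.50. Traveler owes £1,711.50 (running OOP £1,711.50).
Bill 2, £6,228: deductible already satisfied, so traveler's share is 50% × £6,228 = £3,114. Traveler owes £3,114 (running OOP £4,825.50).
Bill 3, £13,882: 50% coinsurance on £13,882 = £6,941. OOP would hit £11,766.50 > £5,350, so the cap limits the traveler to £5,350 − £4,825.50 = £524.50.

£524.50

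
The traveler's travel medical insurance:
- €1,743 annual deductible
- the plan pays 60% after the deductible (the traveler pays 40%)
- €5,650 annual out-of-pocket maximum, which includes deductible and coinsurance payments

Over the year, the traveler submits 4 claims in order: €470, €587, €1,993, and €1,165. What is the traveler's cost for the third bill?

#1 (€470): all of it applies to the deductible. Traveler owes €470 (running OOP €470).
#2 (€587): entire amount goes to the deductible. Cost to traveler: €587. OOP to date €1,057.
#3 (€1,993): €686 to deductible, leaving €1,307; traveler's 40% is €522.80. Traveler pays €1,208.80; OOP now €2,265.80.

€1,208.80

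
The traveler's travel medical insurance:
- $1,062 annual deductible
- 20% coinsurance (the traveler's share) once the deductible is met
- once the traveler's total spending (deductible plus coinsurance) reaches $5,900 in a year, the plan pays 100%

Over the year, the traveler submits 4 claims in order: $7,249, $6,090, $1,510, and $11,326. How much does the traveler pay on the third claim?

$302

Bill 1, $7,249: $1,062 finishes the deductible; $6,187 goes to coinsurance; traveler's 20% is $1,237.40. Traveler owes $2,299.40 (running OOP $2,299.40).
Bill 2, $6,090: 20% coinsurance on $6,090 = $1,218. Traveler pays $1,218; OOP now $3,517.40.
Bill 3, $1,510: 20% coinsurance on $1,510 = $302. Traveler pays $302; OOP now $3,819.40.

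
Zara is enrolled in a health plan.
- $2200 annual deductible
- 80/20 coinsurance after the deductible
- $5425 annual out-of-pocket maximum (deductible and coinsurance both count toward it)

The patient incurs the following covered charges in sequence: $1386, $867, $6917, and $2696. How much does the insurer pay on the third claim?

Claim 1 ($1386): all of it applies to the deductible. Cost to patient: $1386. OOP to date $1386. Plan pays $1386 − $1386 = $0.
Claim 2 ($867): $814 finishes the deductible; $53 goes to coinsurance; patient's 20% is $10.60. Cost to patient: $824.60. OOP to date $2210.60. Insurer: $867 − $824.60 = $42.40.
Claim 3 ($6917): 20% coinsurance on $6917 = $1383.40. Patient pays $1383.40; OOP now $3594. Plan pays $6917 − $1383.40 = $5533.60.

$5533.60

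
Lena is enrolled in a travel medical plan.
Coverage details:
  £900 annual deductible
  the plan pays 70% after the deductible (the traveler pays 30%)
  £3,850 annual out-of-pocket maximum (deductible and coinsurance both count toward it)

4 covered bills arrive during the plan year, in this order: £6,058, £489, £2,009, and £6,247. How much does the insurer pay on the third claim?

#1 (£6,058): £900 to deductible, leaving £5,158; traveler's 30% is £1,547.40. Traveler owes £2,447.40 (running OOP £2,447.40). Insurer: £6,058 − £2,447.40 = £3,610.60.
#2 (£489): deductible met; 30% of £489 = £146.70. Cost to traveler: £146.70. OOP to date £2,594.10. Insurer: £489 − £146.70 = £342.30.
#3 (£2,009): deductible met; 30% of £2,009 = £602.70. Traveler pays £602.70; OOP now £3,196.80. Plan pays £2,009 − £602.70 = £1,406.30.

£1,406.30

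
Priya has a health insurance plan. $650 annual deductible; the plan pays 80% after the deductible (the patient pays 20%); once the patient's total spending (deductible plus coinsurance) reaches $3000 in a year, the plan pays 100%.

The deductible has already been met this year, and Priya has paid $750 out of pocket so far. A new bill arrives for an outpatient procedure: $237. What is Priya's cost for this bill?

The deductible is already satisfied, so the full bill goes to coinsurance.
20% of $237 = $47.40 falls to the patient.
Year-to-date out-of-pocket becomes $750 + $47.40 = $797.40, still under the $3000 maximum, so no cap applies.

$47.40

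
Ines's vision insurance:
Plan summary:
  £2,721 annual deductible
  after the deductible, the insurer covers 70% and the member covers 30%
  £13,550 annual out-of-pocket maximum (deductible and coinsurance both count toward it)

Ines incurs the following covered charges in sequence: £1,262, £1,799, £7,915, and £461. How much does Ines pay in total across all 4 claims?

Bill 1, £1,262: fully absorbed by the deductible. Cost to member: £1,262. OOP to date £1,262.
Bill 2, £1,799: deductible takes £1,459, £340 remains; coinsurance £340 × 30% = £102. Cost to member: £1,561. OOP to date £2,823.
Bill 3, £7,915: 30% coinsurance on £7,915 = £2,374.50. Member owes £2,374.50 (running OOP £5,197.50).
Bill 4, £461: deductible already satisfied, so member's share is 30% × £461 = £138.30. Member owes £138.30 (running OOP £5,335.80).
Total paid by the member: £1,262 + £1,561 + £2,374.50 + £138.30 = £5,335.80.

£5,335.80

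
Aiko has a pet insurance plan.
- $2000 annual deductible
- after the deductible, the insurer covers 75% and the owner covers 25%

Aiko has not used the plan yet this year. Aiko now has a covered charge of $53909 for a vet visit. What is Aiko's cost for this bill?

$14977.25

The full $2000 deductible is still open; $2000 of this bill applies to it.
After the $2000 deductible portion, $53909 − $2000 = $51909 is subject to coinsurance.
Coinsurance: $51909 × 25% = $12977.25.
Owner responsibility: $2000 + $12977.25 = $14977.25.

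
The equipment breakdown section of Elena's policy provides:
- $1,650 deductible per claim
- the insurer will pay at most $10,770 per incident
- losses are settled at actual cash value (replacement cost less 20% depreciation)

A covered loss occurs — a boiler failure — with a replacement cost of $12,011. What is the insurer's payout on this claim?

$7,958.80

Depreciate 20%: the covered value is $12,011 × 0.8 = $9,608.80.
After the deductible, $9,608.80 − $1,650 = $7,958.80 remains.
That's under the $10,770 cap, so the insurer reimburses the full $7,958.80.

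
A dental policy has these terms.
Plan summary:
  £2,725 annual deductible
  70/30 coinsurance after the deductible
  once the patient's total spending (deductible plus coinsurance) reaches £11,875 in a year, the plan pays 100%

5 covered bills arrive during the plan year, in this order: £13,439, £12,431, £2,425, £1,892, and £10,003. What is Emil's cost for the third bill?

Bill 1, £13,439: deductible takes £2,725, £10,714 remains; patient's 30% is £3,214.20. Cost to patient: £5,939.20. OOP to date £5,939.20.
Bill 2, £12,431: deductible met; 30% of £12,431 = £3,729.30. Patient pays £3,729.30; OOP now £9,668.50.
Bill 3, £2,425: deductible already satisfied, so patient's share is 30% × £2,425 = £727.50. Cost to patient: £727.50. OOP to date £10,396.

£727.50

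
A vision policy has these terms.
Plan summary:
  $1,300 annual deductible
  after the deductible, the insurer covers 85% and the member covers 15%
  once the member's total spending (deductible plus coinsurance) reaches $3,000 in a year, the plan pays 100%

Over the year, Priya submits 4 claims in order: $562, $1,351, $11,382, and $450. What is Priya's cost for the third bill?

Claim 1 ($562): entire amount goes to the deductible. Cost to member: $562. OOP to date $562.
Claim 2 ($1,351): deductible takes $738, $613 remains; coinsurance $613 × 15% = $91.95. Cost to member: $829.95. OOP to date $1,391.95.
Claim 3 ($11,382): deductible already satisfied, so member's share is 15% × $11,382 = $1,707.30. That would push OOP to $3,099.25, over the $3,000 cap, so member pays $3,000 − $1,391.95 = $1,608.05.

$1,608.05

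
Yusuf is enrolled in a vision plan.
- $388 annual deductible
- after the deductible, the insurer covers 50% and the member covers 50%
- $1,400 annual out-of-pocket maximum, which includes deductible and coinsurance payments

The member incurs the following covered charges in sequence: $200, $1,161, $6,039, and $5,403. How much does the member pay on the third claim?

$525.50

Claim 1 ($200): entire amount goes to the deductible. Member pays $200; OOP now $200.
Claim 2 ($1,161): $188 finishes the deductible; $973 goes to coinsurance; 50% of $973 = $486.50. Cost to member: $674.50. OOP to date $874.50.
Claim 3 ($6,039): deductible met; 50% of $6,039 = $3,019.50. OOP would hit $3,894 > $1,400, so the cap limits the member to $1,400 − $874.50 = $525.50.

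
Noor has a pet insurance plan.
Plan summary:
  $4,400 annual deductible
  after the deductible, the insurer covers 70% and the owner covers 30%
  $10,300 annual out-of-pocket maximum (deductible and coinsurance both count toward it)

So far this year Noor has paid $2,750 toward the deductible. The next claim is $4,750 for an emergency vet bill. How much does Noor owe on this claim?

Deductible still to meet: $4,400 − $2,750 = $1,650.
The remaining $3,100 (= $4,750 − $1,650) moves to coinsurance.
Coinsurance: $3,100 × 30% = $930.
That puts the owner's cost at $1,650 + $930 = $2,580 before any cap.
Year-to-date out-of-pocket becomes $2,750 + $2,580 = $5,330, still under the $10,300 maximum, so no cap applies.

$2,580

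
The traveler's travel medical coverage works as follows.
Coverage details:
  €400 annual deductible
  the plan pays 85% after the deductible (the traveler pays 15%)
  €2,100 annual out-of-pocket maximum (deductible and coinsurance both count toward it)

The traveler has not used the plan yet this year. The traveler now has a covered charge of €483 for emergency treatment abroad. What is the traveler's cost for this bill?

The full €400 deductible is still open; €400 of this bill applies to it.
The remaining €83 (= €483 − €400) moves to coinsurance.
Traveler's 15% share of €83 is €12.45.
That puts the traveler's cost at €400 + €12.45 = €412.45 before any cap.
Total out-of-pocket so far would be €0 + €412.45 = €412.45, below the €2,100 cap — no reduction.

€412.45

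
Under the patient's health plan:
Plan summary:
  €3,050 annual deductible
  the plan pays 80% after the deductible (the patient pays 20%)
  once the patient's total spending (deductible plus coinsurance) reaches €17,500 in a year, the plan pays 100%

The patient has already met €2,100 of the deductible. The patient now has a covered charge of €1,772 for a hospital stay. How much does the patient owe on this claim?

Deductible still to meet: €3,050 − €2,100 = €950.
The remaining €822 (= €1,772 − €950) moves to coinsurance.
Patient's 20% share of €822 is €164.40.
That puts the patient's cost at €950 + €164.40 = €1,114.40 before any cap.
Year-to-date out-of-pocket becomes €2,100 + €1,114.40 = €3,214.40, still under the €17,500 maximum, so no cap applies.

€1,114.40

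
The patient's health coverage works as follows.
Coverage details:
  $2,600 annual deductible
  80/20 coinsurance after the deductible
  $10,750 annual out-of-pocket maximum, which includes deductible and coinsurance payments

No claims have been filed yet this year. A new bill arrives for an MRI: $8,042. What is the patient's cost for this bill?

$3,688.40

Nothing has been paid toward the $2,600 deductible, so the first $2,600 of this charge is applied there.
After the $2,600 deductible portion, $8,042 − $2,600 = $5,442 is subject to coinsurance.
Coinsurance: $5,442 × 20% = $1,088.40.
That puts the patient's cost at $2,600 + $1,088.40 = $3,688.40 before any cap.
Year-to-date out-of-pocket becomes $0 + $3,688.40 = $3,688.40, still under the $10,750 maximum, so no cap applies.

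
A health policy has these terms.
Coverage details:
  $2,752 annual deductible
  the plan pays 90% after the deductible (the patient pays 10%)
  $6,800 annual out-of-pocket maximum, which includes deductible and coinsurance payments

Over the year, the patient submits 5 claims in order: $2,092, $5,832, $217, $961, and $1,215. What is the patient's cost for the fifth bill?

Claim 1 — $2,092: entire amount goes to the deductible. Patient pays $2,092; OOP now $2,092.
Claim 2 — $5,832: $660 finishes the deductible; $5,172 goes to coinsurance; patient's 10% is $517.20. Patient owes $1,177.20 (running OOP $3,269.20).
Claim 3 — $217: deductible met; 10% of $217 = $21.70. Patient pays $21.70; OOP now $3,290.90.
Claim 4 — $961: deductible met; 10% of $961 = $96.10. Patient pays $96.10; OOP now $3,387.
Claim 5 — $1,215: deductible already satisfied, so patient's share is 10% × $1,215 = $121.50. Patient owes $121.50 (running OOP $3,508.50).

$121.50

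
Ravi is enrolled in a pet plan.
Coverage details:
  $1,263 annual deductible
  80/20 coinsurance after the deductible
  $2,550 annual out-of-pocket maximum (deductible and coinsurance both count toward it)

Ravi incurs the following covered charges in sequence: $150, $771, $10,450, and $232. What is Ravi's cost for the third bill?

$1,629

Claim 1 ($150): fully absorbed by the deductible. Owner pays $150; OOP now $150.
Claim 2 ($771): all of it applies to the deductible. Cost to owner: $771. OOP to date $921.
Claim 3 ($10,450): $342 finishes the deductible; $10,108 goes to coinsurance; 20% of $10,108 = $2,021.60. Deductible plus coinsurance: $342 + $2,021.60 = $2,363.60. That would push OOP to $3,284.60, over the $2,550 cap, so owner pays $2,550 − $921 = $1,629.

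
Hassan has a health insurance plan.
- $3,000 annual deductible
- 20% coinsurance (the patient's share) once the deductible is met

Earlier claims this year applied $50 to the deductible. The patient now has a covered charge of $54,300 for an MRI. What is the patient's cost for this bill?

Remaining deductible: $3,000 − $50 = $2,950.
After the $2,950 deductible portion, $54,300 − $2,950 = $51,350 is subject to coinsurance.
Patient's 20% share of $51,350 is $10,270.
Patient responsibility: $2,950 + $10,270 = $13,220.

$13,220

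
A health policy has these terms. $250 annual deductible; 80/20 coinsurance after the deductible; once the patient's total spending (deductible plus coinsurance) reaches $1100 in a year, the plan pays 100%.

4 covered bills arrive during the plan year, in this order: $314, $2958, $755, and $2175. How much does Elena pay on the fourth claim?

#1 ($314): deductible takes $250, $64 remains; 20% of $64 = $12.80. Patient owes $262.80 (running OOP $262.80).
#2 ($2958): deductible met; 20% of $2958 = $591.60. Patient owes $591.60 (running OOP $854.40).
#3 ($755): 20% coinsurance on $755 = $151. Patient pays $151; OOP now $1005.40.
#4 ($2175): 20% coinsurance on $2175 = $435. Adding that to $1005.40 gives $1440.40, past the $1100 cap; patient pays only $1100 − $1005.40 = $94.60.

$94.60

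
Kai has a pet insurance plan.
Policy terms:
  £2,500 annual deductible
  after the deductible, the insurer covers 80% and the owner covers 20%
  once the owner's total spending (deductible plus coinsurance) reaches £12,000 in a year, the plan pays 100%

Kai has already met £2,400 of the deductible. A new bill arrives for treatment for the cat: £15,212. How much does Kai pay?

£3,122.40

Deductible still to meet: £2,500 − £2,400 = £100.
After the £100 deductible portion, £15,212 − £100 = £15,112 is subject to coinsurance.
Owner's 20% share of £15,112 is £3,022.40.
So the owner owes £100 + £3,022.40 = £3,122.40 before any cap.
Total out-of-pocket so far would be £2,400 + £3,122.40 = £5,522.40, below the £12,000 cap — no reduction.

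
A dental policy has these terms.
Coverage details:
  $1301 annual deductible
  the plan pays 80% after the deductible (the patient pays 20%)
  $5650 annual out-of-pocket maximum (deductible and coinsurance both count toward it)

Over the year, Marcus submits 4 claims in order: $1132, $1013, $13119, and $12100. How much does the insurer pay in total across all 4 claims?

Claim 1 ($1132): fully absorbed by the deductible. Patient pays $1132; OOP now $1132. Insurer: $1132 − $1132 = $0.
Claim 2 ($1013): $169 to deductible, leaving $844; coinsurance $844 × 20% = $168.80. Patient pays $337.80; OOP now $1469.80. Plan pays $1013 − $337.80 = $675.20.
Claim 3 ($13119): deductible already satisfied, so patient's share is 20% × $13119 = $2623.80. Patient owes $2623.80 (running OOP $4093.60). Plan pays $13119 − $2623.80 = $10495.20.
Claim 4 ($12100): deductible met; 20% of $12100 = $2420. Adding that to $4093.60 gives $6513.60, past the $5650 cap; patient pays only $5650 − $4093.60 = $1556.40. Plan pays $12100 − $1556.40 = $10543.60.
Insurer total: $0 + $675.20 + $10495.20 + $10543.60 = $21714.

$21714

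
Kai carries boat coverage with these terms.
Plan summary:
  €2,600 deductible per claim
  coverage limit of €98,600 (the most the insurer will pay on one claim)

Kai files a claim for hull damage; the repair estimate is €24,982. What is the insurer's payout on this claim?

€22,382

Subtract the deductible: €24,982 − €2,600 = €22,382.
€22,382 is within the €98,600 limit, so the insurer pays €22,382.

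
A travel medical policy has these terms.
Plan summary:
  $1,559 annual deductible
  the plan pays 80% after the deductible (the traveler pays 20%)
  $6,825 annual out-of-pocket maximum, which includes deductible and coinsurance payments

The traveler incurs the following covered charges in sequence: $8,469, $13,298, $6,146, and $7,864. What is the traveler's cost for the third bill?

$1,224.40

Claim 1 — $8,469: $1,559 finishes the deductible; $6,910 goes to coinsurance; 20% of $6,910 = $1,382. Cost to traveler: $2,941. OOP to date $2,941.
Claim 2 — $13,298: deductible met; 20% of $13,298 = $2,659.60. Cost to traveler: $2,659.60. OOP to date $5,600.60.
Claim 3 — $6,146: deductible already satisfied, so traveler's share is 20% × $6,146 = $1,229.20. Adding that to $5,600.60 gives $6,829.80, past the $6,825 cap; traveler pays only $6,825 − $5,600.60 = $1,224.40.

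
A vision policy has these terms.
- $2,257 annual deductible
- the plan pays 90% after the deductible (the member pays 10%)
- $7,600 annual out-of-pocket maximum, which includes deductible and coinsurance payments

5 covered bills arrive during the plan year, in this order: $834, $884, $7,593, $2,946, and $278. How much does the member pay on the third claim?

$1,244.40

Claim 1 — $834: fully absorbed by the deductible. Cost to member: $834. OOP to date $834.
Claim 2 — $884: fully absorbed by the deductible. Member pays $884; OOP now $1,718.
Claim 3 — $7,593: $539 to deductible, leaving $7,054; member's 10% is $705.40. Member pays $1,244.40; OOP now $2,962.40.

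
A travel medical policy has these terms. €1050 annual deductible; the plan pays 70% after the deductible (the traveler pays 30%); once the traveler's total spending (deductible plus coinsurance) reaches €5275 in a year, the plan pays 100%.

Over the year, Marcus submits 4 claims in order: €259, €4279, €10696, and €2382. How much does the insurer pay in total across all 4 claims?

€12341

Claim 1 (€259): all of it applies to the deductible. Traveler owes €259 (running OOP €259). Insurer: €259 − €259 = €0.
Claim 2 (€4279): €791 finishes the deductible; €3488 goes to coinsurance; 30% of €3488 = €1046.40. Traveler pays €1837.40; OOP now €2096.40. Insurer: €4279 − €1837.40 = €2441.60.
Claim 3 (€10696): deductible already satisfied, so traveler's share is 30% × €10696 = €3208.80. That would push OOP to €5305.20, over the €5275 cap, so traveler pays €5275 − €2096.40 = €3178.60. Insurer: €10696 − €3178.60 = €7517.40.
Claim 4 (€2382): deductible met; 30% of €2382 = €714.60. That would push OOP to €5989.60, over the €5275 cap, so traveler pays €5275 − €5275 = €0. Plan pays €2382 − €0 = €2382.
Insurer total: €0 + €2441.60 + €7517.40 + €2382 = €12341.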